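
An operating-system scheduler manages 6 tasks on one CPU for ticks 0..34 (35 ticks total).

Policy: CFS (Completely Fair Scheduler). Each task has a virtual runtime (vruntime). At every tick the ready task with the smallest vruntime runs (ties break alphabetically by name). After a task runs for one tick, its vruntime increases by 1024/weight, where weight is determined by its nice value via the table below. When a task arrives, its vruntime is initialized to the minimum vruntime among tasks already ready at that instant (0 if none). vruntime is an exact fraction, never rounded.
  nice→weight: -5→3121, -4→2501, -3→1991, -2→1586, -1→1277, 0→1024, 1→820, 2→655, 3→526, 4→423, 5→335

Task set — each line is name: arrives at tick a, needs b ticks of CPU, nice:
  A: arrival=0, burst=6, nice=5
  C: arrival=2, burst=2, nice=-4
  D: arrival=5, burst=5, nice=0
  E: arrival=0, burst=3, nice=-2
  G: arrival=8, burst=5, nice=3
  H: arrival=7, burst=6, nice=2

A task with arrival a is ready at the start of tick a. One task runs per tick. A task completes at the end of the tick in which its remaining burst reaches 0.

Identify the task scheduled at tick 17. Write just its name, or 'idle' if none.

running at tick 17 = A

t=0: vr[A=0 E=0] → run A
t=1: vr[A=1024/335 E=0] → run E
t=2: vr[A=1024/335 C=512/793 E=512/793] → run C
t=3: vr[A=1024/335 C=34304/32513 E=512/793] → run E
t=4: vr[A=1024/335 C=34304/32513 E=1024/793] → run C
t=5: vr[A=1024/335 D=1024/793 E=1024/793] → run D
t=6: vr[A=1024/335 D=1817/793 E=1024/793] → run E
t=7: vr[A=1024/335 D=1817/793 H=1817/793] → run D
t=8: vr[A=1024/335 D=2610/793 G=1817/793 H=1817/793] → run G
t=9: vr[A=1024/335 D=2610/793 G=883887/208559 H=1817/793] → run H
t=10: vr[A=1024/335 D=2610/793 G=883887/208559 H=2002167/519415] → run A
t=11: vr[A=2048/335 D=2610/793 G=883887/208559 H=2002167/519415] → run D
t=12: vr[A=2048/335 D=3403/793 G=883887/208559 H=2002167/519415] → run H
t=13: vr[A=2048/335 D=3403/793 G=883887/208559 H=2814199/519415] → run G
t=14: vr[A=2048/335 D=3403/793 G=1289903/208559 H=2814199/519415] → run D
t=15: vr[A=2048/335 D=4196/793 G=1289903/208559 H=2814199/519415] → run D
t=16: vr[A=2048/335 G=1289903/208559 H=2814199/519415] → run H
t=17: vr[A=2048/335 G=1289903/208559 H=3626231/519415] → run A
t=18: vr[A=3072/335 G=1289903/208559 H=3626231/519415] → run G
t=19: vr[A=3072/335 G=1695919/208559 H=3626231/519415] → run H
t=20: vr[A=3072/335 G=1695919/208559 H=4438263/519415] → run G
t=21: vr[A=3072/335 G=2101935/208559 H=4438263/519415] → run H
t=22: vr[A=3072/335 G=2101935/208559 H=1050059/103883] → run A
t=23: vr[A=4096/335 G=2101935/208559 H=1050059/103883] → run G
t=24: vr[A=4096/335 H=1050059/103883] → run H
t=25: vr[A=4096/335] → run A
t=26: vr[A=1024/67] → run A
t=27: (idle)
t=28: (idle)
t=29: (idle)
t=30: (idle)
t=31: (idle)
t=32: (idle)
t=33: (idle)
t=34: (idle)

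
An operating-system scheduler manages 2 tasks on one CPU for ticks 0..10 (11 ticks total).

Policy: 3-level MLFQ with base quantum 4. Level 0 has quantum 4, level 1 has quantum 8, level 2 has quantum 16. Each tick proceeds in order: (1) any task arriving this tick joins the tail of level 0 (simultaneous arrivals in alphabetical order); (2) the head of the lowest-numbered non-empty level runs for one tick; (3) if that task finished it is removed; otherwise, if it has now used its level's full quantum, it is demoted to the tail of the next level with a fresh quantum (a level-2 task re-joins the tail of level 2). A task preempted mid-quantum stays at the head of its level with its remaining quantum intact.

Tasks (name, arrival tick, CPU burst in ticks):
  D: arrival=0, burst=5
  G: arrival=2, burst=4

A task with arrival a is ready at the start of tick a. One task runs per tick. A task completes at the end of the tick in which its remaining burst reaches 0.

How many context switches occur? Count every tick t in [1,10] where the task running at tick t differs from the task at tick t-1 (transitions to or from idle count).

context switches = 3

t=0: L0/L1/L2 = D/-/- → run D
t=1: L0/L1/L2 = D/-/- → run D
t=2: L0/L1/L2 = DG/-/- → run D
t=3: L0/L1/L2 = DG/-/- → run D
t=4: L0/L1/L2 = G/D/- → run G
t=5: L0/L1/L2 = G/D/- → run G
t=6: L0/L1/L2 = G/D/- → run G
t=7: L0/L1/L2 = G/D/- → run G
t=8: L0/L1/L2 = -/D/- → run D
t=9: (idle)
t=10: (idle)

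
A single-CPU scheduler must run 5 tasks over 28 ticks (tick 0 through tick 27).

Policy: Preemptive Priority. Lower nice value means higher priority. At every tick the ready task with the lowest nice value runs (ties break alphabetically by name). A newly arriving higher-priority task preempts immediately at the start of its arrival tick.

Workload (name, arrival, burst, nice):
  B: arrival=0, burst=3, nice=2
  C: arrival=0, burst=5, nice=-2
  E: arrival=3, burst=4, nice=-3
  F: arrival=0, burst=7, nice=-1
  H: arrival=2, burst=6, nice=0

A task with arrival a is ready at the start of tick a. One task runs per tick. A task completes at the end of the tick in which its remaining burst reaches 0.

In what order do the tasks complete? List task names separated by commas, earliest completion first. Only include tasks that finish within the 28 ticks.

completion order = E, C, F, H, B

t=0: ready={B,C,F} → run C
t=1: ready={B,C,F} → run C
t=2: ready={B,C,F,H} → run C
t=3: ready={B,C,E,F,H} → run E
t=4: ready={B,C,E,F,H} → run E
t=5: ready={B,C,E,F,H} → run E
t=6: ready={B,C,E,F,H} → run E
t=7: ready={B,C,F,H} → run C
t=8: ready={B,C,F,H} → run C
t=9: ready={B,F,H} → run F
t=10: ready={B,F,H} → run F
t=11: ready={B,F,H} → run F
t=12: ready={B,F,H} → run F
t=13: ready={B,F,H} → run F
t=14: ready={B,F,H} → run F
t=15: ready={B,F,H} → run F
t=16: ready={B,H} → run H
t=17: ready={B,H} → run H
t=18: ready={B,H} → run H
t=19: ready={B,H} → run H
t=20: ready={B,H} → run H
t=21: ready={B,H} → run H
t=22: ready={B} → run B
t=23: ready={B} → run B
t=24: ready={B} → run B
t=25: (idle)
t=26: (idle)
t=27: (idle)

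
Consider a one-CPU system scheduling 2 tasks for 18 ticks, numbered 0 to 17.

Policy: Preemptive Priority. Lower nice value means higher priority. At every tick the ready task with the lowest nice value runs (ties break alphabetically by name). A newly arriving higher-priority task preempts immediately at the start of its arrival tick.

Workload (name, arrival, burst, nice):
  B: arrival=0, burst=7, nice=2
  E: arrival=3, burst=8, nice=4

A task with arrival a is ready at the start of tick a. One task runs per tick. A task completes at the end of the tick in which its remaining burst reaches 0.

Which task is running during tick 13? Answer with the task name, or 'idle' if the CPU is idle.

t=0: ready={B} → run B
t=1: ready={B} → run B
t=2: ready={B} → run B
t=3: ready={B,E} → run B
t=4: ready={B,E} → run B
t=5: ready={B,E} → run B
t=6: ready={B,E} → run B
t=7: ready={E} → run E
t=8: ready={E} → run E
t=9: ready={E} → run E
t=10: ready={E} → run E
t=11: ready={E} → run E
t=12: ready={E} → run E
t=13: ready={E} → run E
t=14: ready={E} → run E
t=15: (idle)
t=16: (idle)
t=17: (idle)

running at tick 13 = E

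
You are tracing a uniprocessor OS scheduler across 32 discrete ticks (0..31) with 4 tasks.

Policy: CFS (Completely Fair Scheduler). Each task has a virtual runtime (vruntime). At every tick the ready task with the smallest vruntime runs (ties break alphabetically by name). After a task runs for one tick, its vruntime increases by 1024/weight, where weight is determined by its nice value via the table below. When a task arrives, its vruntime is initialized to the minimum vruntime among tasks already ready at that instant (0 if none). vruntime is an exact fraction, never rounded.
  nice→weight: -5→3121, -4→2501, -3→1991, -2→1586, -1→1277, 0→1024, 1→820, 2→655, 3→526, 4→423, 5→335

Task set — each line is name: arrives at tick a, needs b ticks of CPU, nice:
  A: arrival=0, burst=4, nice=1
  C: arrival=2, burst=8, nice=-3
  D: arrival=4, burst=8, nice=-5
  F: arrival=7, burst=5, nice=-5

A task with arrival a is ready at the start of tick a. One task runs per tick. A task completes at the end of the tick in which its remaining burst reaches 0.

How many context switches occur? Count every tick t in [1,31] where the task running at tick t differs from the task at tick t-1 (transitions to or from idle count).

context switches = 20

t=0: vr[A=0] → run A
t=1: vr[A=256/205] → run A
t=2: vr[A=512/205 C=512/205] → run A
t=3: vr[A=768/205 C=512/205] → run C
t=4: vr[A=768/205 C=1229312/408155 D=1229312/408155] → run C
t=5: vr[A=768/205 C=1439232/408155 D=1229312/408155] → run D
t=6: vr[A=768/205 C=1439232/408155 D=4254633472/1273851755] → run D
t=7: vr[A=768/205 C=1439232/408155 D=4672584192/1273851755 F=1439232/408155] → run C
t=8: vr[A=768/205 C=1649152/408155 D=4672584192/1273851755 F=1439232/408155] → run F
t=9: vr[A=768/205 C=1649152/408155 D=4672584192/1273851755 F=4909793792/1273851755] → run D
t=10: vr[A=768/205 C=1649152/408155 D=5090534912/1273851755 F=4909793792/1273851755] → run A
t=11: vr[C=1649152/408155 D=5090534912/1273851755 F=4909793792/1273851755] → run F
t=12: vr[C=1649152/408155 D=5090534912/1273851755 F=5327744512/1273851755] → run D
t=13: vr[C=1649152/408155 D=5508485632/1273851755 F=5327744512/1273851755] → run C
t=14: vr[C=1859072/408155 D=5508485632/1273851755 F=5327744512/1273851755] → run F
t=15: vr[C=1859072/408155 D=5508485632/1273851755 F=5745695232/1273851755] → run D
t=16: vr[C=1859072/408155 D=5926436352/1273851755 F=5745695232/1273851755] → run F
t=17: vr[C=1859072/408155 D=5926436352/1273851755 F=6163645952/1273851755] → run C
t=18: vr[C=2068992/408155 D=5926436352/1273851755 F=6163645952/1273851755] → run D
t=19: vr[C=2068992/408155 D=6344387072/1273851755 F=6163645952/1273851755] → run F
t=20: vr[C=2068992/408155 D=6344387072/1273851755] → run D
t=21: vr[C=2068992/408155 D=6762337792/1273851755] → run C
t=22: vr[C=2278912/408155 D=6762337792/1273851755] → run D
t=23: vr[C=2278912/408155] → run C
t=24: vr[C=2488832/408155] → run C
t=25: (idle)
t=26: (idle)
t=27: (idle)
t=28: (idle)
t=29: (idle)
t=30: (idle)
t=31: (idle)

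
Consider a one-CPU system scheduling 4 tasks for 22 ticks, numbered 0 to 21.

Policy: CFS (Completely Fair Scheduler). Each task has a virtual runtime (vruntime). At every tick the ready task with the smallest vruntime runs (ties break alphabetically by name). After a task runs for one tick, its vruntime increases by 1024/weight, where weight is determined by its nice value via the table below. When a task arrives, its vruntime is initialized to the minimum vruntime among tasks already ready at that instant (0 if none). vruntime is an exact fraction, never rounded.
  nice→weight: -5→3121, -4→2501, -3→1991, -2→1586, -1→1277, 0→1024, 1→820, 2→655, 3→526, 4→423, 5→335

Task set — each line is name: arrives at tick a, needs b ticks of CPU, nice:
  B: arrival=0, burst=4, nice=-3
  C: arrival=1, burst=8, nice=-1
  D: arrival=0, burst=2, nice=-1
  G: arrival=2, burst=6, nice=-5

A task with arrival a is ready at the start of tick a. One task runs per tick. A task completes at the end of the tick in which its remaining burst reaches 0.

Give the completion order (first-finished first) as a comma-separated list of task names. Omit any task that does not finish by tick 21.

t=0: vr[B=0 D=0] → run B
t=1: vr[B=1024/1991 C=0 D=0] → run C
t=2: vr[B=1024/1991 C=1024/1277 D=0 G=0] → run D
t=3: vr[B=1024/1991 C=1024/1277 D=1024/1277 G=0] → run G
t=4: vr[B=1024/1991 C=1024/1277 D=1024/1277 G=1024/3121] → run G
t=5: vr[B=1024/1991 C=1024/1277 D=1024/1277 G=2048/3121] → run B
t=6: vr[B=2048/1991 C=1024/1277 D=1024/1277 G=2048/3121] → run G
t=7: vr[B=2048/1991 C=1024/1277 D=1024/1277 G=3072/3121] → run C
t=8: vr[B=2048/1991 C=2048/1277 D=1024/1277 G=3072/3121] → run D
t=9: vr[B=2048/1991 C=2048/1277 G=3072/3121] → run G
t=10: vr[B=2048/1991 C=2048/1277 G=4096/3121] → run B
t=11: vr[B=3072/1991 C=2048/1277 G=4096/3121] → run G
t=12: vr[B=3072/1991 C=2048/1277 G=5120/3121] → run B
t=13: vr[C=2048/1277 G=5120/3121] → run C
t=14: vr[C=3072/1277 G=5120/3121] → run G
t=15: vr[C=3072/1277] → run C
t=16: vr[C=4096/1277] → run C
t=17: vr[C=5120/1277] → run C
t=18: vr[C=6144/1277] → run C
t=19: vr[C=7168/1277] → run C
t=20: (idle)
t=21: (idle)

completion order = D, B, G, C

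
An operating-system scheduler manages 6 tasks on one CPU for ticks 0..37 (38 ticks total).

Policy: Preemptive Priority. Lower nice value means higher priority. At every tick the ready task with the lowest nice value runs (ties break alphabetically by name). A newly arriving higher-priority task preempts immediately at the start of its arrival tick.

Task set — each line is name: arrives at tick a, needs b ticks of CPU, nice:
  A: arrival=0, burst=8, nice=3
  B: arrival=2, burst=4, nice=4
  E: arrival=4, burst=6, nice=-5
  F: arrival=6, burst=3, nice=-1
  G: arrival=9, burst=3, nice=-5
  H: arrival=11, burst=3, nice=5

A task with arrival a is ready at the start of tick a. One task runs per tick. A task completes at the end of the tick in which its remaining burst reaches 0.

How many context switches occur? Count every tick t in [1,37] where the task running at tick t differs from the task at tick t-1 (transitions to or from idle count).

context switches = 7

t=0: ready={A} → run A
t=1: ready={A} → run A
t=2: ready={A,B} → run A
t=3: ready={A,B} → run A
t=4: ready={A,B,E} → run E
t=5: ready={A,B,E} → run E
t=6: ready={A,B,E,F} → run E
t=7: ready={A,B,E,F} → run E
t=8: ready={A,B,E,F} → run E
t=9: ready={A,B,E,F,G} → run E
t=10: ready={A,B,F,G} → run G
t=11: ready={A,B,F,G,H} → run G
t=12: ready={A,B,F,G,H} → run G
t=13: ready={A,B,F,H} → run F
t=14: ready={A,B,F,H} → run F
t=15: ready={A,B,F,H} → run F
t=16: ready={A,B,H} → run A
t=17: ready={A,B,H} → run A
t=18: ready={A,B,H} → run A
t=19: ready={A,B,H} → run A
t=20: ready={B,H} → run B
t=21: ready={B,H} → run B
t=22: ready={B,H} → run B
t=23: ready={B,H} → run B
t=24: ready={H} → run H
t=25: ready={H} → run H
t=26: ready={H} → run H
t=27: (idle)
t=28: (idle)
t=29: (idle)
t=30: (idle)
t=31: (idle)
t=32: (idle)
t=33: (idle)
t=34: (idle)
t=35: (idle)
t=36: (idle)
t=37: (idle)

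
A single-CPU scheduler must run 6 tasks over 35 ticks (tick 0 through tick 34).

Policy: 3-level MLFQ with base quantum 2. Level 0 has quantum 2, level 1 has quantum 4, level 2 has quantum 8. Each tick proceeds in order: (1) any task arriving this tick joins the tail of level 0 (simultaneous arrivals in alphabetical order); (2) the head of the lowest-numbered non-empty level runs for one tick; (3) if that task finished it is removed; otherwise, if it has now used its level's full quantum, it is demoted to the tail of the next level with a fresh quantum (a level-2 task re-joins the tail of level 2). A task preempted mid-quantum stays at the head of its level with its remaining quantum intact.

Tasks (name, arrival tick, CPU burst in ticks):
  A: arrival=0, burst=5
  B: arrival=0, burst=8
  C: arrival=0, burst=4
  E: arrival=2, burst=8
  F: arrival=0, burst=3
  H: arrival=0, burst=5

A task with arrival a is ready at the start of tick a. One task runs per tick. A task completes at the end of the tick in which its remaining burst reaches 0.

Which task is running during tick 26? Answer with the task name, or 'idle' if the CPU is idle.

running at tick 26 = E

t=0: L0/L1/L2 = ABCFH/-/- → run A
t=1: L0/L1/L2 = ABCFH/-/- → run A
t=2: L0/L1/L2 = BCFHE/A/- → run B
t=3: L0/L1/L2 = BCFHE/A/- → run B
t=4: L0/L1/L2 = CFHE/AB/- → run C
t=5: L0/L1/L2 = CFHE/AB/- → run C
t=6: L0/L1/L2 = FHE/ABC/- → run F
t=7: L0/L1/L2 = FHE/ABC/- → run F
t=8: L0/L1/L2 = HE/ABCF/- → run H
t=9: L0/L1/L2 = HE/ABCF/- → run H
t=10: L0/L1/L2 = E/ABCFH/- → run E
t=11: L0/L1/L2 = E/ABCFH/- → run E
t=12: L0/L1/L2 = -/ABCFHE/- → run A
t=13: L0/L1/L2 = -/ABCFHE/- → run A
t=14: L0/L1/L2 = -/ABCFHE/- → run A
t=15: L0/L1/L2 = -/BCFHE/- → run B
t=16: L0/L1/L2 = -/BCFHE/- → run B
t=17: L0/L1/L2 = -/BCFHE/- → run B
t=18: L0/L1/L2 = -/BCFHE/- → run B
t=19: L0/L1/L2 = -/CFHE/B → run C
t=20: L0/L1/L2 = -/CFHE/B → run C
t=21: L0/L1/L2 = -/FHE/B → run F
t=22: L0/L1/L2 = -/HE/B → run H
t=23: L0/L1/L2 = -/HE/B → run H
t=24: L0/L1/L2 = -/HE/B → run H
t=25: L0/L1/L2 = -/E/B → run E
t=26: L0/L1/L2 = -/E/B → run E
t=27: L0/L1/L2 = -/E/B → run E
t=28: L0/L1/L2 = -/E/B → run E
t=29: L0/L1/L2 = -/-/BE → run B
t=30: L0/L1/L2 = -/-/BE → run B
t=31: L0/L1/L2 = -/-/E → run E
t=32: L0/L1/L2 = -/-/E → run E
t=33: (idle)
t=34: (idle)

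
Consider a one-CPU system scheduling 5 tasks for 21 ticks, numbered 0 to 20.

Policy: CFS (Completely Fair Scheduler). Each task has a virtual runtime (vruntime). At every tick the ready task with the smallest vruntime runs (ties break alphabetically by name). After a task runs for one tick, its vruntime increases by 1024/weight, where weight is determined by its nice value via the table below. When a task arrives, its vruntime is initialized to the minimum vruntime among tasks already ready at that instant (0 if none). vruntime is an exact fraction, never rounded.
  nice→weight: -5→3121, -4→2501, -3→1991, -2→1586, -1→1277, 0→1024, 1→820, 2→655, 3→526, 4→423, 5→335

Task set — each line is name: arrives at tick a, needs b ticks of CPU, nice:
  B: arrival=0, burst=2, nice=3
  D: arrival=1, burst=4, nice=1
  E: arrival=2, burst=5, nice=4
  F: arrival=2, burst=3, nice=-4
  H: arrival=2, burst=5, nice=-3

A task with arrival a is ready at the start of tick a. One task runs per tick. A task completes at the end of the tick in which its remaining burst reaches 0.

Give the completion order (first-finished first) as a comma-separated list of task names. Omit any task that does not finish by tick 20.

t=0: vr[B=0] → run B
t=1: vr[B=512/263 D=512/263] → run B
t=2: vr[D=512/263 E=512/263 F=512/263 H=512/263] → run D
t=3: vr[D=172288/53915 E=512/263 F=512/263 H=512/263] → run E
t=4: vr[D=172288/53915 E=485888/111249 F=512/263 H=512/263] → run F
t=5: vr[D=172288/53915 E=485888/111249 F=1549824/657763 H=512/263] → run H
t=6: vr[D=172288/53915 E=485888/111249 F=1549824/657763 H=1288704/523633] → run F
t=7: vr[D=172288/53915 E=485888/111249 F=1819136/657763 H=1288704/523633] → run H
t=8: vr[D=172288/53915 E=485888/111249 F=1819136/657763 H=1558016/523633] → run F
t=9: vr[D=172288/53915 E=485888/111249 H=1558016/523633] → run H
t=10: vr[D=172288/53915 E=485888/111249 H=1827328/523633] → run D
t=11: vr[D=239616/53915 E=485888/111249 H=1827328/523633] → run H
t=12: vr[D=239616/53915 E=485888/111249 H=2096640/523633] → run H
t=13: vr[D=239616/53915 E=485888/111249] → run E
t=14: vr[D=239616/53915 E=755200/111249] → run D
t=15: vr[D=306944/53915 E=755200/111249] → run D
t=16: vr[E=755200/111249] → run E
t=17: vr[E=341504/37083] → run E
t=18: vr[E=1293824/111249] → run E
t=19: (idle)
t=20: (idle)

completion order = B, F, H, D, E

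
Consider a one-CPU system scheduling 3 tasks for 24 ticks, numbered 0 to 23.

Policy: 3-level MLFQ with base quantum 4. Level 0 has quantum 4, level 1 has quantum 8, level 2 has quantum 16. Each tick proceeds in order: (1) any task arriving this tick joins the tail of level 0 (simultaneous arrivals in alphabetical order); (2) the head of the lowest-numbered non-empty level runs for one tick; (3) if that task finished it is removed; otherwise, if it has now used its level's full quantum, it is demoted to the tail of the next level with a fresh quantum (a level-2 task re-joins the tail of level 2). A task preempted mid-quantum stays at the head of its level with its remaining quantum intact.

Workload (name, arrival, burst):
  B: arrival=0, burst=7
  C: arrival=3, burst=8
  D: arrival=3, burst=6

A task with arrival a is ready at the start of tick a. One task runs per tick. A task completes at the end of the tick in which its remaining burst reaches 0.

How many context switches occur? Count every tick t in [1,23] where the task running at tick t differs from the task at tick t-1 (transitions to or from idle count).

context switches = 6

t=0: L0/L1/L2 = B/-/- → run B
t=1: L0/L1/L2 = B/-/- → run B
t=2: L0/L1/L2 = B/-/- → run B
t=3: L0/L1/L2 = BCD/-/- → run B
t=4: L0/L1/L2 = CD/B/- → run C
t=5: L0/L1/L2 = CD/B/- → run C
t=6: L0/L1/L2 = CD/B/- → run C
t=7: L0/L1/L2 = CD/B/- → run C
t=8: L0/L1/L2 = D/BC/- → run D
t=9: L0/L1/L2 = D/BC/- → run D
t=10: L0/L1/L2 = D/BC/- → run D
t=11: L0/L1/L2 = D/BC/- → run D
t=12: L0/L1/L2 = -/BCD/- → run B
t=13: L0/L1/L2 = -/BCD/- → run B
t=14: L0/L1/L2 = -/BCD/- → run B
t=15: L0/L1/L2 = -/CD/- → run C
t=16: L0/L1/L2 = -/CD/- → run C
t=17: L0/L1/L2 = -/CD/- → run C
t=18: L0/L1/L2 = -/CD/- → run C
t=19: L0/L1/L2 = -/D/- → run D
t=20: L0/L1/L2 = -/D/- → run D
t=21: (idle)
t=22: (idle)
t=23: (idle)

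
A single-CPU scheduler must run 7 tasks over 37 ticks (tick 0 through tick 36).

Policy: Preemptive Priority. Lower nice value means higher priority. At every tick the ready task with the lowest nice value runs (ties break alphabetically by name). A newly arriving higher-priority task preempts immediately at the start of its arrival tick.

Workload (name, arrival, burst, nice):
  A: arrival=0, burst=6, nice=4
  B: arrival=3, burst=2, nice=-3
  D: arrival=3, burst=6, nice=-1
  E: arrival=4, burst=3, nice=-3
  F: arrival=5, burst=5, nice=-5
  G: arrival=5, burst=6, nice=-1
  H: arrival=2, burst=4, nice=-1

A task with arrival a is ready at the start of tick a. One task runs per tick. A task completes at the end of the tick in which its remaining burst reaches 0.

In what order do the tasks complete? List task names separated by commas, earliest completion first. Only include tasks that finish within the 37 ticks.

completion order = B, F, E, D, G, H, A

t=0: ready={A} → run A
t=1: ready={A} → run A
t=2: ready={A,H} → run H
t=3: ready={A,B,D,H} → run B
t=4: ready={A,B,D,E,H} → run B
t=5: ready={A,D,E,F,G,H} → run F
t=6: ready={A,D,E,F,G,H} → run F
t=7: ready={A,D,E,F,G,H} → run F
t=8: ready={A,D,E,F,G,H} → run F
t=9: ready={A,D,E,F,G,H} → run F
t=10: ready={A,D,E,G,H} → run E
t=11: ready={A,D,E,G,H} → run E
t=12: ready={A,D,E,G,H} → run E
t=13: ready={A,D,G,H} → run D
t=14: ready={A,D,G,H} → run D
t=15: ready={A,D,G,H} → run D
t=16: ready={A,D,G,H} → run D
t=17: ready={A,D,G,H} → run D
t=18: ready={A,D,G,H} → run D
t=19: ready={A,G,H} → run G
t=20: ready={A,G,H} → run G
t=21: ready={A,G,H} → run G
t=22: ready={A,G,H} → run G
t=23: ready={A,G,H} → run G
t=24: ready={A,G,H} → run G
t=25: ready={A,H} → run H
t=26: ready={A,H} → run H
t=27: ready={A,H} → run H
t=28: ready={A} → run A
t=29: ready={A} → run A
t=30: ready={A} → run A
t=31: ready={A} → run A
t=32: (idle)
t=33: (idle)
t=34: (idle)
t=35: (idle)
t=36: (idle)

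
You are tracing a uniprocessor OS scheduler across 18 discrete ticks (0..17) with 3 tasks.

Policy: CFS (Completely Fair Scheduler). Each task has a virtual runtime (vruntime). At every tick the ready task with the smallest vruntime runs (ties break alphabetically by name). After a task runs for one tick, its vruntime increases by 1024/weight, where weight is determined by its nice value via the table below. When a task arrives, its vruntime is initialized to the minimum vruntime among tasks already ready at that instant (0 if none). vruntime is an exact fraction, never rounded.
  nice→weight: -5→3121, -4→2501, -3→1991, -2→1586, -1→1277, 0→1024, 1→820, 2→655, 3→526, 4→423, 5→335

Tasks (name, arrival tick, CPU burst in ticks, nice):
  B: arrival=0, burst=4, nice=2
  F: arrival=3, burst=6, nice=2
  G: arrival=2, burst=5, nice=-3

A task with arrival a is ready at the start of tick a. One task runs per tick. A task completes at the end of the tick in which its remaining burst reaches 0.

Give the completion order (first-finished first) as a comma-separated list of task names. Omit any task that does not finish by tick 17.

completion order = B, G, F

t=0: vr[B=0] → run B
t=1: vr[B=1024/655] → run B
t=2: vr[B=2048/655 G=2048/655] → run B
t=3: vr[B=3072/655 F=2048/655 G=2048/655] → run F
t=4: vr[B=3072/655 F=3072/655 G=2048/655] → run G
t=5: vr[B=3072/655 F=3072/655 G=4748288/1304105] → run G
t=6: vr[B=3072/655 F=3072/655 G=5419008/1304105] → run G
t=7: vr[B=3072/655 F=3072/655 G=6089728/1304105] → run G
t=8: vr[B=3072/655 F=3072/655 G=6760448/1304105] → run B
t=9: vr[F=3072/655 G=6760448/1304105] → run F
t=10: vr[F=4096/655 G=6760448/1304105] → run G
t=11: vr[F=4096/655] → run F
t=12: vr[F=1024/131] → run F
t=13: vr[F=6144/655] → run F
t=14: vr[F=7168/655] → run F
t=15: (idle)
t=16: (idle)
t=17: (idle)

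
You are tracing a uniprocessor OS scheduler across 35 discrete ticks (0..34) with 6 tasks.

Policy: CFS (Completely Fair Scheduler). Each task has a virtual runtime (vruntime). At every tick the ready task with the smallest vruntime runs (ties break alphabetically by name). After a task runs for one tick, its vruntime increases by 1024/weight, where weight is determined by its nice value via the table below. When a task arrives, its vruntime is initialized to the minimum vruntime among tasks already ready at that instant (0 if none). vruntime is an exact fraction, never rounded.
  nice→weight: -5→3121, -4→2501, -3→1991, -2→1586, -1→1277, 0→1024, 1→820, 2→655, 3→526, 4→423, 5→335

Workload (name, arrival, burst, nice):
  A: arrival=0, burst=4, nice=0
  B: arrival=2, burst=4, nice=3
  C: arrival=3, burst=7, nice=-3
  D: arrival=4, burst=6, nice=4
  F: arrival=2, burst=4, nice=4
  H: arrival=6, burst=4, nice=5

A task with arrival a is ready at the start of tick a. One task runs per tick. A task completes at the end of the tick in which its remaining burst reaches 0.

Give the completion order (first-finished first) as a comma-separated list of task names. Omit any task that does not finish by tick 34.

completion order = A, C, B, F, H, D

t=0: vr[A=0] → run A
t=1: vr[A=1] → run A
t=2: vr[A=2 B=2 F=2] → run A
t=3: vr[A=3 B=2 C=2 F=2] → run B
t=4: vr[A=3 B=1038/263 C=2 D=2 F=2] → run C
t=5: vr[A=3 B=1038/263 C=5006/1991 D=2 F=2] → run D
t=6: vr[A=3 B=1038/263 C=5006/1991 D=1870/423 F=2 H=2] → run F
t=7: vr[A=3 B=1038/263 C=5006/1991 D=1870/423 F=1870/423 H=2] → run H
t=8: vr[A=3 B=1038/263 C=5006/1991 D=1870/423 F=1870/423 H=1694/335] → run C
t=9: vr[A=3 B=1038/263 C=6030/1991 D=1870/423 F=1870/423 H=1694/335] → run A
t=10: vr[B=1038/263 C=6030/1991 D=1870/423 F=1870/423 H=1694/335] → run C
t=11: vr[B=1038/263 C=7054/1991 D=1870/423 F=1870/423 H=1694/335] → run C
t=12: vr[B=1038/263 C=8078/1991 D=1870/423 F=1870/423 H=1694/335] → run B
t=13: vr[B=1550/263 C=8078/1991 D=1870/423 F=1870/423 H=1694/335] → run C
t=14: vr[B=1550/263 C=9102/1991 D=1870/423 F=1870/423 H=1694/335] → run D
t=15: vr[B=1550/263 C=9102/1991 D=2894/423 F=1870/423 H=1694/335] → run F
t=16: vr[B=1550/263 C=9102/1991 D=2894/423 F=2894/423 H=1694/335] → run C
t=17: vr[B=1550/263 C=10126/1991 D=2894/423 F=2894/423 H=1694/335] → run H
t=18: vr[B=1550/263 C=10126/1991 D=2894/423 F=2894/423 H=2718/335] → run C
t=19: vr[B=1550/263 D=2894/423 F=2894/423 H=2718/335] → run B
t=20: vr[B=2062/263 D=2894/423 F=2894/423 H=2718/335] → run D
t=21: vr[B=2062/263 D=1306/141 F=2894/423 H=2718/335] → run F
t=22: vr[B=2062/263 D=1306/141 F=1306/141 H=2718/335] → run B
t=23: vr[D=1306/141 F=1306/141 H=2718/335] → run H
t=24: vr[D=1306/141 F=1306/141 H=3742/335] → run D
t=25: vr[D=4942/423 F=1306/141 H=3742/335] → run F
t=26: vr[D=4942/423 H=3742/335] → run H
t=27: vr[D=4942/423] → run D
t=28: vr[D=5966/423] → run D
t=29: (idle)
t=30: (idle)
t=31: (idle)
t=32: (idle)
t=33: (idle)
t=34: (idle)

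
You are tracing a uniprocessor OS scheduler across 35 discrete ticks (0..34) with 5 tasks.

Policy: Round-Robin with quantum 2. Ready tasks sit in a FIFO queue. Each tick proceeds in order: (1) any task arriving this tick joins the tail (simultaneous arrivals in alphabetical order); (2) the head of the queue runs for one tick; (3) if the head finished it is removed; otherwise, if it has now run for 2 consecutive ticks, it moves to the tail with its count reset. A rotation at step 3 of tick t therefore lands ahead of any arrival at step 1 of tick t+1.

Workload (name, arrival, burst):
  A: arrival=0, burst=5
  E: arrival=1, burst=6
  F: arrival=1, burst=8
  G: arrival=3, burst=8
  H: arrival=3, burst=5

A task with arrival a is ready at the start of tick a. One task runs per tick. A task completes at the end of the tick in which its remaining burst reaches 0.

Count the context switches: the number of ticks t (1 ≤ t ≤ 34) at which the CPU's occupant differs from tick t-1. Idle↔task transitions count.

context switches = 17

t=0: queue=[A] q_used=0 → run A
t=1: queue=[A,E,F] q_used=1 → run A
t=2: queue=[E,F,A] q_used=0 → run E
t=3: queue=[E,F,A,G,H] q_used=1 → run E
t=4: queue=[F,A,G,H,E] q_used=0 → run F
t=5: queue=[F,A,G,H,E] q_used=1 → run F
t=6: queue=[A,G,H,E,F] q_used=0 → run A
t=7: queue=[A,G,H,E,F] q_used=1 → run A
t=8: queue=[G,H,E,F,A] q_used=0 → run G
t=9: queue=[G,H,E,F,A] q_used=1 → run G
t=10: queue=[H,E,F,A,G] q_used=0 → run H
t=11: queue=[H,E,F,A,G] q_used=1 → run H
t=12: queue=[E,F,A,G,H] q_used=0 → run E
t=13: queue=[E,F,A,G,H] q_used=1 → run E
t=14: queue=[F,A,G,H,E] q_used=0 → run F
t=15: queue=[F,A,G,H,E] q_used=1 → run F
t=16: queue=[A,G,H,E,F] q_used=0 → run A
t=17: queue=[G,H,E,F] q_used=0 → run G
t=18: queue=[G,H,E,F] q_used=1 → run G
t=19: queue=[H,E,F,G] q_used=0 → run H
t=20: queue=[H,E,F,G] q_used=1 → run H
t=21: queue=[E,F,G,H] q_used=0 → run E
t=22: queue=[E,F,G,H] q_used=1 → run E
t=23: queue=[F,G,H] q_used=0 → run F
t=24: queue=[F,G,H] q_used=1 → run F
t=25: queue=[G,H,F] q_used=0 → run G
t=26: queue=[G,H,F] q_used=1 → run G
t=27: queue=[H,F,G] q_used=0 → run H
t=28: queue=[F,G] q_used=0 → run F
t=29: queue=[F,G] q_used=1 → run F
t=30: queue=[G] q_used=0 → run G
t=31: queue=[G] q_used=1 → run G
t=32: (idle)
t=33: (idle)
t=34: (idle)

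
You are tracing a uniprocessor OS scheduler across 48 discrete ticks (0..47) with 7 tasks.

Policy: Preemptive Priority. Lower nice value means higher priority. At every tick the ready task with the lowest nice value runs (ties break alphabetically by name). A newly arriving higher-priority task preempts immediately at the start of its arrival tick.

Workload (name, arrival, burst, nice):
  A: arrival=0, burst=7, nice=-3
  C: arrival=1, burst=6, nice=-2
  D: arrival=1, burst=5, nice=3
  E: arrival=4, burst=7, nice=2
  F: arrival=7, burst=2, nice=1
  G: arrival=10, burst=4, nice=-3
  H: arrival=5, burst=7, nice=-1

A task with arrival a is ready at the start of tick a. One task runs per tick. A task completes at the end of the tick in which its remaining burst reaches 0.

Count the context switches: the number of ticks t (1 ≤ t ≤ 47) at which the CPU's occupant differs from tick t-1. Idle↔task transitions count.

t=0: ready={A} → run A
t=1: ready={A,C,D} → run A
t=2: ready={A,C,D} → run A
t=3: ready={A,C,D} → run A
t=4: ready={A,C,D,E} → run A
t=5: ready={A,C,D,E,H} → run A
t=6: ready={A,C,D,E,H} → run A
t=7: ready={C,D,E,F,H} → run C
t=8: ready={C,D,E,F,H} → run C
t=9: ready={C,D,E,F,H} → run C
t=10: ready={C,D,E,F,G,H} → run G
t=11: ready={C,D,E,F,G,H} → run G
t=12: ready={C,D,E,F,G,H} → run G
t=13: ready={C,D,E,F,G,H} → run G
t=14: ready={C,D,E,F,H} → run C
t=15: ready={C,D,E,F,H} → run C
t=16: ready={C,D,E,F,H} → run C
t=17: ready={D,E,F,H} → run H
t=18: ready={D,E,F,H} → run H
t=19: ready={D,E,F,H} → run H
t=20: ready={D,E,F,H} → run H
t=21: ready={D,E,F,H} → run H
t=22: ready={D,E,F,H} → run H
t=23: ready={D,E,F,H} → run H
t=24: ready={D,E,F} → run F
t=25: ready={D,E,F} → run F
t=26: ready={D,E} → run E
t=27: ready={D,E} → run E
t=28: ready={D,E} → run E
t=29: ready={D,E} → run E
t=30: ready={D,E} → run E
t=31: ready={D,E} → run E
t=32: ready={D,E} → run E
t=33: ready={D} → run D
t=34: ready={D} → run D
t=35: ready={D} → run D
t=36: ready={D} → run D
t=37: ready={D} → run D
t=38: (idle)
t=39: (idle)
t=40: (idle)
t=41: (idle)
t=42: (idle)
t=43: (idle)
t=44: (idle)
t=45: (idle)
t=46: (idle)
t=47: (idle)

context switches = 8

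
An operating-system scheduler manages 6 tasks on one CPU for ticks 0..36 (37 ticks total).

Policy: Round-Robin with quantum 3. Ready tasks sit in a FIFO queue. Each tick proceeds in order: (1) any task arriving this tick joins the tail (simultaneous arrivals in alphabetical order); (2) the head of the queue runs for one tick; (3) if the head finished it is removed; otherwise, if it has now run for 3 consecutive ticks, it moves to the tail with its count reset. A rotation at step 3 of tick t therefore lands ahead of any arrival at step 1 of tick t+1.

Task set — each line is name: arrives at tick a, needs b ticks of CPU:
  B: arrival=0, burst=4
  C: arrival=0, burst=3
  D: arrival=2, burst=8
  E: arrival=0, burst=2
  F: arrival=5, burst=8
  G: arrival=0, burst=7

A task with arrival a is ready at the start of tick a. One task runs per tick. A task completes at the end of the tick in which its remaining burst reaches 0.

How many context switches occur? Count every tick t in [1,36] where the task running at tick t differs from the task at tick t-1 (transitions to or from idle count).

t=0: queue=[B,C,E,G] q_used=0 → run B
t=1: queue=[B,C,E,G] q_used=1 → run B
t=2: queue=[B,C,E,G,D] q_used=2 → run B
t=3: queue=[C,E,G,D,B] q_used=0 → run C
t=4: queue=[C,E,G,D,B] q_used=1 → run C
t=5: queue=[C,E,G,D,B,F] q_used=2 → run C
t=6: queue=[E,G,D,B,F] q_used=0 → run E
t=7: queue=[E,G,D,B,F] q_used=1 → run E
t=8: queue=[G,D,B,F] q_used=0 → run G
t=9: queue=[G,D,B,F] q_used=1 → run G
t=10: queue=[G,D,B,F] q_used=2 → run G
t=11: queue=[D,B,F,G] q_used=0 → run D
t=12: queue=[D,B,F,G] q_used=1 → run D
t=13: queue=[D,B,F,G] q_used=2 → run D
t=14: queue=[B,F,G,D] q_used=0 → run B
t=15: queue=[F,G,D] q_used=0 → run F
t=16: queue=[F,G,D] q_used=1 → run F
t=17: queue=[F,G,D] q_used=2 → run F
t=18: queue=[G,D,F] q_used=0 → run G
t=19: queue=[G,D,F] q_used=1 → run G
t=20: queue=[G,D,F] q_used=2 → run G
t=21: queue=[D,F,G] q_used=0 → run D
t=22: queue=[D,F,G] q_used=1 → run D
t=23: queue=[D,F,G] q_used=2 → run D
t=24: queue=[F,G,D] q_used=0 → run F
t=25: queue=[F,G,D] q_used=1 → run F
t=26: queue=[F,G,D] q_used=2 → run F
t=27: queue=[G,D,F] q_used=0 → run G
t=28: queue=[D,F] q_used=0 → run D
t=29: queue=[D,F] q_used=1 → run D
t=30: queue=[F] q_used=0 → run F
t=31: queue=[F] q_used=1 → run F
t=32: (idle)
t=33: (idle)
t=34: (idle)
t=35: (idle)
t=36: (idle)

context switches = 13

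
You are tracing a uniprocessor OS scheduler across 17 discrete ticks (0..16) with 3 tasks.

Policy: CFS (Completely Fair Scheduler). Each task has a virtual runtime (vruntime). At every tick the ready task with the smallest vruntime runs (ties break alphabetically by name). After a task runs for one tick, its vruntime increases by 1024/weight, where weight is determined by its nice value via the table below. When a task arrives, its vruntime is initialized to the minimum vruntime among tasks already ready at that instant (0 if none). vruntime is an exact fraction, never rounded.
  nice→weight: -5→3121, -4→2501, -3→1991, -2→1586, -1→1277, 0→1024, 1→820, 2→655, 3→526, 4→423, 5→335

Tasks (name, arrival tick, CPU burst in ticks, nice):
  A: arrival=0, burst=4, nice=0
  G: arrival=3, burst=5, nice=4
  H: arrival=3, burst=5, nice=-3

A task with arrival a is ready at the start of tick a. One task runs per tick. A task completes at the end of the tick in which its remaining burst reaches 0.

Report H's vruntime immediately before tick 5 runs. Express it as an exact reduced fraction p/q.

t=0: vr[A=0] → run A
t=1: vr[A=1] → run A
t=2: vr[A=2] → run A
t=3: vr[A=3 G=3 H=3] → run A
t=4: vr[G=3 H=3] → run G
t=5: vr[G=2293/423 H=3] → run H
t=6: vr[G=2293/423 H=6997/1991] → run H
t=7: vr[G=2293/423 H=8021/1991] → run H
t=8: vr[G=2293/423 H=9045/1991] → run H
t=9: vr[G=2293/423 H=10069/1991] → run H
t=10: vr[G=2293/423] → run G
t=11: vr[G=3317/423] → run G
t=12: vr[G=1447/141] → run G
t=13: vr[G=5365/423] → run G
t=14: (idle)
t=15: (idle)
t=16: (idle)

vruntime(H, start of tick 5) = 3/1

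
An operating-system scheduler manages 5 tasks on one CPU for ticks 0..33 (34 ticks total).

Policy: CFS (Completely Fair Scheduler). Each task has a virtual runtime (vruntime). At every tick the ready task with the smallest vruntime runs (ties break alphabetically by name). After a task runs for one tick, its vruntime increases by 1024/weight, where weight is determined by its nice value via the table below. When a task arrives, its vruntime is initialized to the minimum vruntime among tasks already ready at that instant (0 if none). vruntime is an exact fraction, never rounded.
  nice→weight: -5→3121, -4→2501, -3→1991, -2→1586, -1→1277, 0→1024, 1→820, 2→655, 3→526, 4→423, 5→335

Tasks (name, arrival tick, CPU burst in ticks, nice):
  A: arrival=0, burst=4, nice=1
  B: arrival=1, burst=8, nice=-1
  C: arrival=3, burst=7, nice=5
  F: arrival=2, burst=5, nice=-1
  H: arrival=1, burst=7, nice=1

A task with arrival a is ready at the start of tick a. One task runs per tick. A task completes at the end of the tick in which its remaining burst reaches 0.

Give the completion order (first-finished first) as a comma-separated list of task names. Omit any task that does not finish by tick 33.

completion order = A, F, B, H, C

t=0: vr[A=0] → run A
t=1: vr[A=256/205 B=256/205 H=256/205] → run A
t=2: vr[A=512/205 B=256/205 F=256/205 H=256/205] → run B
t=3: vr[A=512/205 B=536832/261785 C=256/205 F=256/205 H=256/205] → run C
t=4: vr[A=512/205 B=536832/261785 C=59136/13735 F=256/205 H=256/205] → run F
t=5: vr[A=512/205 B=536832/261785 C=59136/13735 F=536832/261785 H=256/205] → run H
t=6: vr[A=512/205 B=536832/261785 C=59136/13735 F=536832/261785 H=512/205] → run B
t=7: vr[A=512/205 B=746752/261785 C=59136/13735 F=536832/261785 H=512/205] → run F
t=8: vr[A=512/205 B=746752/261785 C=59136/13735 F=746752/261785 H=512/205] → run A
t=9: vr[A=768/205 B=746752/261785 C=59136/13735 F=746752/261785 H=512/205] → run H
t=10: vr[A=768/205 B=746752/261785 C=59136/13735 F=746752/261785 H=768/205] → run B
t=11: vr[A=768/205 B=956672/261785 C=59136/13735 F=746752/261785 H=768/205] → run F
t=12: vr[A=768/205 B=956672/261785 C=59136/13735 F=956672/261785 H=768/205] → run B
t=13: vr[A=768/205 B=1166592/261785 C=59136/13735 F=956672/261785 H=768/205] → run F
t=14: vr[A=768/205 B=1166592/261785 C=59136/13735 F=1166592/261785 H=768/205] → run A
t=15: vr[B=1166592/261785 C=59136/13735 F=1166592/261785 H=768/205] → run H
t=16: vr[B=1166592/261785 C=59136/13735 F=1166592/261785 H=1024/205] → run C
t=17: vr[B=1166592/261785 C=20224/2747 F=1166592/261785 H=1024/205] → run B
t=18: vr[B=1376512/261785 C=20224/2747 F=1166592/261785 H=1024/205] → run F
t=19: vr[B=1376512/261785 C=20224/2747 H=1024/205] → run H
t=20: vr[B=1376512/261785 C=20224/2747 H=256/41] → run B
t=21: vr[B=1586432/261785 C=20224/2747 H=256/41] → run B
t=22: vr[B=1796352/261785 C=20224/2747 H=256/41] → run H
t=23: vr[B=1796352/261785 C=20224/2747 H=1536/205] → run B
t=24: vr[C=20224/2747 H=1536/205] → run C
t=25: vr[C=143104/13735 H=1536/205] → run H
t=26: vr[C=143104/13735 H=1792/205] → run H
t=27: vr[C=143104/13735] → run C
t=28: vr[C=185088/13735] → run C
t=29: vr[C=227072/13735] → run C
t=30: vr[C=269056/13735] → run C
t=31: (idle)
t=32: (idle)
t=33: (idle)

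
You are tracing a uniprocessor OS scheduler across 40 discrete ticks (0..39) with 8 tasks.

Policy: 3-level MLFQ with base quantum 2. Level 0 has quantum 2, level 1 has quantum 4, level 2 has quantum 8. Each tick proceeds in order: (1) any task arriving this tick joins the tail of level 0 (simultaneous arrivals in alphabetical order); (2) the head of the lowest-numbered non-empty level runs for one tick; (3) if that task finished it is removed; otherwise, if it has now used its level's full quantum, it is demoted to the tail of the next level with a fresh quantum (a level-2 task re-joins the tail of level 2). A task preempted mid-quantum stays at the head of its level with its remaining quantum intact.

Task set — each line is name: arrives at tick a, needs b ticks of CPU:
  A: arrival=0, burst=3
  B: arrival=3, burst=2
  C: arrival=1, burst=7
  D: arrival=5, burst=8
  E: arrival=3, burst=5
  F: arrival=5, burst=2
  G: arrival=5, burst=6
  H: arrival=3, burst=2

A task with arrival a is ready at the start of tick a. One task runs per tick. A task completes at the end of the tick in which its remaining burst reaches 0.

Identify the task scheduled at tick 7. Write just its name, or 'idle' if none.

running at tick 7 = E

t=0: L0/L1/L2 = A/-/- → run A
t=1: L0/L1/L2 = AC/-/- → run A
t=2: L0/L1/L2 = C/A/- → run C
t=3: L0/L1/L2 = CBEH/A/- → run C
t=4: L0/L1/L2 = BEH/AC/- → run B
t=5: L0/L1/L2 = BEHDFG/AC/- → run B
t=6: L0/L1/L2 = EHDFG/AC/- → run E
t=7: L0/L1/L2 = EHDFG/AC/- → run E
t=8: L0/L1/L2 = HDFG/ACE/- → run H
t=9: L0/L1/L2 = HDFG/ACE/- → run H
t=10: L0/L1/L2 = DFG/ACE/- → run D
t=11: L0/L1/L2 = DFG/ACE/- → run D
t=12: L0/L1/L2 = FG/ACED/- → run F
t=13: L0/L1/L2 = FG/ACED/- → run F
t=14: L0/L1/L2 = G/ACED/- → run G
t=15: L0/L1/L2 = G/ACED/- → run G
t=16: L0/L1/L2 = -/ACEDG/- → run A
t=17: L0/L1/L2 = -/CEDG/- → run C
t=18: L0/L1/L2 = -/CEDG/- → run C
t=19: L0/L1/L2 = -/CEDG/- → run C
t=20: L0/L1/L2 = -/CEDG/- → run C
t=21: L0/L1/L2 = -/EDG/C → run E
t=22: L0/L1/L2 = -/EDG/C → run E
t=23: L0/L1/L2 = -/EDG/C → run E
t=24: L0/L1/L2 = -/DG/C → run D
t=25: L0/L1/L2 = -/DG/C → run D
t=26: L0/L1/L2 = -/DG/C → run D
t=27: L0/L1/L2 = -/DG/C → run D
t=28: L0/L1/L2 = -/G/CD → run G
t=29: L0/L1/L2 = -/G/CD → run G
t=30: L0/L1/L2 = -/G/CD → run G
t=31: L0/L1/L2 = -/G/CD → run G
t=32: L0/L1/L2 = -/-/CD → run C
t=33: L0/L1/L2 = -/-/D → run D
t=34: L0/L1/L2 = -/-/D → run D
t=35: (idle)
t=36: (idle)
t=37: (idle)
t=38: (idle)
t=39: (idle)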